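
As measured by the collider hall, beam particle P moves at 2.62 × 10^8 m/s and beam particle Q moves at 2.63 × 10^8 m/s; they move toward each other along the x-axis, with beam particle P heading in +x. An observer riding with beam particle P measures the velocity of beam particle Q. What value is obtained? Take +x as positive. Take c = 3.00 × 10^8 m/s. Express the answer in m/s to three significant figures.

β_A = 0.873, β_B = -0.877 (dividing each by c = 3.00 × 10^8 m/s).
Transform to A's frame with the inverse velocity-addition law: u' = (u − v)/(1 − uv/c²), taking u = β_B and v = β_A.
u' = (-0.877 − 0.873) / (1 − (0.873)(-0.877)) = -1.7500/1.7656 = -0.9912.
u' = -0.9912 × 3.00 × 10^8 m/s.

-2.97 × 10^8 m/s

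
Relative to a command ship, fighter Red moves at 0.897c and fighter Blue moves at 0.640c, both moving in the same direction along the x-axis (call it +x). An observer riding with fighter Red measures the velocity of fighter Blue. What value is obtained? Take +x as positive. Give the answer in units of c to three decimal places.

-0.603c

β_A = 0.897, β_B = 0.640.
Transform to A's frame with the inverse velocity-addition law: u' = (u − v)/(1 − uv/c²), taking u = β_B and v = β_A.
u' = (0.640 − 0.897) / (1 − (0.897)(0.640)) = -0.2570/0.4259 = -0.6034.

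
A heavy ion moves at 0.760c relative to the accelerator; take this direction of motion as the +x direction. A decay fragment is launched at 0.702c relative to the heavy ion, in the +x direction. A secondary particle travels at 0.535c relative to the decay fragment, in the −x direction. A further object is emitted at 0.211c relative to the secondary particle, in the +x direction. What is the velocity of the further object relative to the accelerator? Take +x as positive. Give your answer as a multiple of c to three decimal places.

+0.902c

Apply u = (u' + v)/(1 + u'v/c²) successively, working outward toward the accelerator.
Start: velocity of the heavy ion relative to the accelerator = 0.7600c.
Compose with the decay fragment (u' = 0.702 in the heavy ion frame): u_1 = (0.702 + 0.760) / (1 + 0.702·0.760) = 1.4620/1.5335 = 0.9534.
Compose with the secondary particle (u' = -0.535 in the decay fragment frame): u_2 = (-0.535 + 0.953) / (1 + (-0.535)·0.953) = 0.4184/0.4900 = 0.8539.
Compose with the further object (u' = 0.211 in the secondary particle frame): u_3 = (0.211 + 0.854) / (1 + 0.211·0.854) = 1.0649/1.1802 = 0.9023.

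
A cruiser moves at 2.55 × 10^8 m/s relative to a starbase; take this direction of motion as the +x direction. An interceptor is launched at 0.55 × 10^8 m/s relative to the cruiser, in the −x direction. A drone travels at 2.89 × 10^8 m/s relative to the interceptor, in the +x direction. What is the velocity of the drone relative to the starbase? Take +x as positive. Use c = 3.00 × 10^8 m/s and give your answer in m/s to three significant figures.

+2.99 × 10^8 m/s

Apply u = (u' + v)/(1 + u'v/c²) successively, working outward toward the starbase.
(Dividing each given speed by c = 3.00 × 10^8 m/s to work in units of c.)
Start: velocity of the cruiser relative to the starbase = 0.8500c.
Compose with the interceptor (u' = -0.183 in the cruiser frame): u_1 = (-0.183 + 0.850) / (1 + (-0.183)·0.850) = 0.6667/0.8442 = 0.7897.
Compose with the drone (u' = 0.963 in the interceptor frame): u_2 = (0.963 + 0.790) / (1 + 0.963·0.790) = 1.7531/1.7608 = 0.9956.
So u = 0.9956 × 3.00 × 10^8 m/s.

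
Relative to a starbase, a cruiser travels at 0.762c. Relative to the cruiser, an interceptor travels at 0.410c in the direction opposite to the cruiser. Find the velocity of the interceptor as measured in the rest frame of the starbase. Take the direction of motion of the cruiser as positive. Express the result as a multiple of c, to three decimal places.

With v = 0.762 and u' = -0.410 (in units of c),
u = (u' + v)/(1 + u'v/c²):
u = (-0.410 + 0.762) / (1 + (-0.410)·0.762) = 0.3520/0.6876 = 0.5119

+0.512c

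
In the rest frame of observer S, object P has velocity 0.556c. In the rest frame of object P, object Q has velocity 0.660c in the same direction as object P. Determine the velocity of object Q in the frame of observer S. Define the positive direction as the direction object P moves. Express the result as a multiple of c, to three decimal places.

0.890c

With v = 0.556 and u' = 0.660 (in units of c),
u = (u' + v)/(1 + u'v/c²):
u = (0.660 + 0.556) / (1 + 0.660·0.556) = 1.2160/1.3670 = 0.8896
(Galilean addition would give +1.216c, exceeding c.)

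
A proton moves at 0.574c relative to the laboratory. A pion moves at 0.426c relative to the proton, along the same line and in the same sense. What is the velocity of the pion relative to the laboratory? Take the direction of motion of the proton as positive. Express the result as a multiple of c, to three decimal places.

With v = 0.574 and u' = 0.426 (in units of c),
u = (u' + v)/(1 + u'v/c²):
u = (0.426 + 0.574) / (1 + 0.426·0.574) = 1.0000/1.2445 = 0.8035
(Galilean addition would give +1.000c, exceeding c.)

0.804c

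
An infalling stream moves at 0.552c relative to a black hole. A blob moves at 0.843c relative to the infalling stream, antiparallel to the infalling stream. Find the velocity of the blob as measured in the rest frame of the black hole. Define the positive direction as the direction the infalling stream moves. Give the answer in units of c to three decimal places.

-0.544c

With v = 0.552 and u' = -0.843 (in units of c),
u = (u' + v)/(1 + u'v/c²):
u = (-0.843 + 0.552) / (1 + (-0.843)·0.552) = -0.2910/0.5347 = -0.5443
(Galilean addition would give -0.291c.)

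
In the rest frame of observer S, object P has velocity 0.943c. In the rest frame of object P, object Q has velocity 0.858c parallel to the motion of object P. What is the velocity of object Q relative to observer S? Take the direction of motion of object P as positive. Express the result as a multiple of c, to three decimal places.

With v = 0.943 and u' = 0.858 (in units of c),
u = (u' + v)/(1 + u'v/c²):
u = (0.858 + 0.943) / (1 + 0.858·0.943) = 1.8010/1.8091 = 0.9955

0.996c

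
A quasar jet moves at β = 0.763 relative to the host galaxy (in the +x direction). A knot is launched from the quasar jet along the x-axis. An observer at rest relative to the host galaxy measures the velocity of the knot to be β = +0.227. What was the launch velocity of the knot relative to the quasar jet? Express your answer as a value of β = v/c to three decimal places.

Invert the composition law: u' = (u − v)/(1 − uv/c²).
u' = (0.227 − 0.763) / (1 − (0.227)(0.763)) = -0.5360/0.8268 = -0.6483.

β = -0.648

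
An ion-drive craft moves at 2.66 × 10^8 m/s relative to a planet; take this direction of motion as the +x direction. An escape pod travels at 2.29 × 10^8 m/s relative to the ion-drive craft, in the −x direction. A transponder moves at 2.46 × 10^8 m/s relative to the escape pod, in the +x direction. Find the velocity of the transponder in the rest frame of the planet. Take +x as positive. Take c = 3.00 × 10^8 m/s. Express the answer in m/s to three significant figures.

+2.75 × 10^8 m/s

Apply u = (u' + v)/(1 + u'v/c²) successively, working outward toward the planet.
(Dividing each given speed by c = 3.00 × 10^8 m/s to work in units of c.)
Start: velocity of the ion-drive craft relative to the planet = 0.8867c.
Compose with the escape pod (u' = -0.763 in the ion-drive craft frame): u_1 = (-0.763 + 0.887) / (1 + (-0.763)·0.887) = 0.1233/0.3232 = 0.3816.
Compose with the transponder (u' = 0.820 in the escape pod frame): u_2 = (0.820 + 0.382) / (1 + 0.820·0.382) = 1.2016/1.3129 = 0.9152.
So u = 0.9152 × 3.00 × 10^8 m/s.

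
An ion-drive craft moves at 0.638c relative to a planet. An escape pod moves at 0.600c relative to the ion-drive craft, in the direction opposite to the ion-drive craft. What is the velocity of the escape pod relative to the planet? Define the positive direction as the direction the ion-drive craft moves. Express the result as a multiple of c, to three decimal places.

+0.062c

With v = 0.638 and u' = -0.600 (in units of c),
u = (u' + v)/(1 + u'v/c²):
u = (-0.600 + 0.638) / (1 + (-0.600)·0.638) = 0.0380/0.6172 = 0.0616
(Galilean addition would give +0.038c.)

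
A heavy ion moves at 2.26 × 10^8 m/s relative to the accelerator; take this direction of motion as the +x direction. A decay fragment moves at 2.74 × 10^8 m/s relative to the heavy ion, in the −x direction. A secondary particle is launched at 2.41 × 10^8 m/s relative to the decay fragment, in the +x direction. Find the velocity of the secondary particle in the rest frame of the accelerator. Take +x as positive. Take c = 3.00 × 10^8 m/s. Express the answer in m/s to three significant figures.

+1.48 × 10^8 m/s

Apply u = (u' + v)/(1 + u'v/c²) successively, working outward toward the accelerator.
(Dividing each given speed by c = 3.00 × 10^8 m/s to work in units of c.)
Start: velocity of the heavy ion relative to the accelerator = 0.7533c.
Compose with the decay fragment (u' = -0.913 in the heavy ion frame): u_1 = (-0.913 + 0.753) / (1 + (-0.913)·0.753) = -0.1600/0.3120 = -0.5129.
Compose with the secondary particle (u' = 0.803 in the decay fragment frame): u_2 = (0.803 + (-0.513)) / (1 + 0.803·(-0.513)) = 0.2904/0.5880 = 0.4940.
So u = 0.4940 × 3.00 × 10^8 m/s.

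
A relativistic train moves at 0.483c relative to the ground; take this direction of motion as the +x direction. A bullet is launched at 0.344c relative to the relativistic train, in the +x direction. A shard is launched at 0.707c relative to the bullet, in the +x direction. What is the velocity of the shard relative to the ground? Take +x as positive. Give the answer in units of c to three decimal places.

0.943c

Apply u = (u' + v)/(1 + u'v/c²) successively, working outward toward the ground.
Start: velocity of the relativistic train relative to the ground = 0.4830c.
Compose with the bullet (u' = 0.344 in the relativistic train frame): u_1 = (0.344 + 0.483) / (1 + 0.344·0.483) = 0.8270/1.1662 = 0.7092.
Compose with the shard (u' = 0.707 in the bullet frame): u_2 = (0.707 + 0.709) / (1 + 0.707·0.709) = 1.4162/1.5014 = 0.9432.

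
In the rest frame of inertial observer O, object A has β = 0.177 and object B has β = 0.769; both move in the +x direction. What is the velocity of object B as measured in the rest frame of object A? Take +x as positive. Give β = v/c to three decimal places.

β_A = 0.177, β_B = 0.769.
Transform to A's frame with the inverse velocity-addition law: u' = (u − v)/(1 − uv/c²), taking u = β_B and v = β_A.
u' = (0.769 − 0.177) / (1 − (0.177)(0.769)) = 0.5920/0.8639 = 0.6853.

β = +0.685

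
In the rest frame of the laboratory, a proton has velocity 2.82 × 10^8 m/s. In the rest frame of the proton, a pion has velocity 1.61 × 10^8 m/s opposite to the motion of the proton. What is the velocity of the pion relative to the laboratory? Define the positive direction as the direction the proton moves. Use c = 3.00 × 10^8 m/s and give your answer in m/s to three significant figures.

+2.44 × 10^8 m/s

In units of c (dividing by 3.00 × 10^8 m/s): v = 0.940, u' = -0.537.
u = (u' + v)/(1 + u'v/c²):
u = (-0.537 + 0.940) / (1 + (-0.537)·0.940) = 0.4033/0.4955 = 0.8139
Converting back: u = 0.8139 × 3.00 × 10^8 m/s.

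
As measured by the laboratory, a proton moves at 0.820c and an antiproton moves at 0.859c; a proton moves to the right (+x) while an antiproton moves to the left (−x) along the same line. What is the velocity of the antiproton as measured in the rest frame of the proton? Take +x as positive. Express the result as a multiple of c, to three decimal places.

β_A = 0.820, β_B = -0.859.
Transform to A's frame with the inverse velocity-addition law: u' = (u − v)/(1 − uv/c²), taking u = β_B and v = β_A.
u' = (-0.859 − 0.820) / (1 − (0.820)(-0.859)) = -1.6790/1.7044 = -0.9851.

-0.985c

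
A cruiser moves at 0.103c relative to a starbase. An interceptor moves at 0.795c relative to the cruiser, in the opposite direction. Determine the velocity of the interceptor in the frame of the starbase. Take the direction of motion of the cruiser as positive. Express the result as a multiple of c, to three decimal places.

-0.754c

With v = 0.103 and u' = -0.795 (in units of c),
u = (u' + v)/(1 + u'v/c²):
u = (-0.795 + 0.103) / (1 + (-0.795)·0.103) = -0.6920/0.9181 = -0.7537
(Galilean addition would give -0.692c.)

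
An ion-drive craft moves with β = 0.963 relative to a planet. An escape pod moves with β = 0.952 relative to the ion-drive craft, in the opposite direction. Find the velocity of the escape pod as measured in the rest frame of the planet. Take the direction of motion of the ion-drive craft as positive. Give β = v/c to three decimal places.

With v = 0.963 and u' = -0.952 (in units of c),
u = (u' + v)/(1 + u'v/c²):
u = (-0.952 + 0.963) / (1 + (-0.952)·0.963) = 0.0110/0.0832 = 0.1322
(Galilean addition would give +0.011c.)

β = +0.132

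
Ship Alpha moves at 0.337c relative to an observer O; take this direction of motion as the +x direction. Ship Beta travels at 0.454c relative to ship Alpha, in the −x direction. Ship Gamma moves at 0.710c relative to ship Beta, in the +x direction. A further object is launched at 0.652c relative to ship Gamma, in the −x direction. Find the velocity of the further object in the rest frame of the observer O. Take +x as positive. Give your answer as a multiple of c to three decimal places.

-0.031c

Apply u = (u' + v)/(1 + u'v/c²) successively, working outward toward the observer O.
Start: velocity of ship Alpha relative to the observer O = 0.3370c.
Compose with ship Beta (u' = -0.454 in ship Alpha frame): u_1 = (-0.454 + 0.337) / (1 + (-0.454)·0.337) = -0.1170/0.8470 = -0.1381.
Compose with ship Gamma (u' = 0.710 in ship Beta frame): u_2 = (0.710 + (-0.138)) / (1 + 0.710·(-0.138)) = 0.5719/0.9019 = 0.6341.
Compose with the further object (u' = -0.652 in ship Gamma frame): u_3 = (-0.652 + 0.634) / (1 + (-0.652)·0.634) = -0.0179/0.5866 = -0.0306.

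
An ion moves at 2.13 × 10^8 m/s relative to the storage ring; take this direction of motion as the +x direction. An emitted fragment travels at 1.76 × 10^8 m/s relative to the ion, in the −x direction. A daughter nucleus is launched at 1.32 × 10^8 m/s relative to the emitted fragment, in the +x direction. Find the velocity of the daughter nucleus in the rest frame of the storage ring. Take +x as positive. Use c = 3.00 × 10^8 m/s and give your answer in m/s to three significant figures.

+1.79 × 10^8 m/s

Apply u = (u' + v)/(1 + u'v/c²) successively, working outward toward the storage ring.
(Dividing each given speed by c = 3.00 × 10^8 m/s to work in units of c.)
Start: velocity of the ion relative to the storage ring = 0.7100c.
Compose with the emitted fragment (u' = -0.587 in the ion frame): u_1 = (-0.587 + 0.710) / (1 + (-0.587)·0.710) = 0.1233/0.5835 = 0.2114.
Compose with the daughter nucleus (u' = 0.440 in the emitted fragment frame): u_2 = (0.440 + 0.211) / (1 + 0.440·0.211) = 0.6514/1.0930 = 0.5960.
So u = 0.5960 × 3.00 × 10^8 m/s.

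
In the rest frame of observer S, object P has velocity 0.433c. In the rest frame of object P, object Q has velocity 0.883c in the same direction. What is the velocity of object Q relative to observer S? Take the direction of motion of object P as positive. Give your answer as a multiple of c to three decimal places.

With v = 0.433 and u' = 0.883 (in units of c),
u = (u' + v)/(1 + u'v/c²):
u = (0.883 + 0.433) / (1 + 0.883·0.433) = 1.3160/1.3823 = 0.9520
(Galilean addition would give +1.316c, exceeding c.)

0.952c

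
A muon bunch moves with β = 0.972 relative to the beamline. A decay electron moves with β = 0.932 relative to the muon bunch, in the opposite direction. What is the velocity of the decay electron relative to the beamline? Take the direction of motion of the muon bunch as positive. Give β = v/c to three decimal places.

With v = 0.972 and u' = -0.932 (in units of c),
u = (u' + v)/(1 + u'v/c²):
u = (-0.932 + 0.972) / (1 + (-0.932)·0.972) = 0.0400/0.0941 = 0.4251
(Galilean addition would give +0.040c.)

β = +0.425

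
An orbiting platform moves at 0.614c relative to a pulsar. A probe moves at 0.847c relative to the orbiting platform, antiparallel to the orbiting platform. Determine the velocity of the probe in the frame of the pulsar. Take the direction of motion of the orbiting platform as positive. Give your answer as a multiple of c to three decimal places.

With v = 0.614 and u' = -0.847 (in units of c),
u = (u' + v)/(1 + u'v/c²):
u = (-0.847 + 0.614) / (1 + (-0.847)·0.614) = -0.2330/0.4799 = -0.4855

-0.485c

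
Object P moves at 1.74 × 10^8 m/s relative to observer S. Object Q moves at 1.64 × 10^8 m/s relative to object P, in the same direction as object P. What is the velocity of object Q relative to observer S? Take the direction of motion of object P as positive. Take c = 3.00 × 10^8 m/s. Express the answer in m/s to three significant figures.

In units of c (dividing by 3.00 × 10^8 m/s): v = 0.580, u' = 0.547.
u = (u' + v)/(1 + u'v/c²):
u = (0.547 + 0.580) / (1 + 0.547·0.580) = 1.1267/1.3171 = 0.8554
Converting back: u = 0.8554 × 3.00 × 10^8 m/s.

2.57 × 10^8 m/s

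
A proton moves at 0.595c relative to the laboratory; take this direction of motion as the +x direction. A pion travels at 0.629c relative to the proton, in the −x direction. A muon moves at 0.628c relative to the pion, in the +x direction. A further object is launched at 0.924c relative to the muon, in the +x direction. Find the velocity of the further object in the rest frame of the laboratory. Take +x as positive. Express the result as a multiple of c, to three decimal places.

Apply u = (u' + v)/(1 + u'v/c²) successively, working outward toward the laboratory.
Start: velocity of the proton relative to the laboratory = 0.5950c.
Compose with the pion (u' = -0.629 in the proton frame): u_1 = (-0.629 + 0.595) / (1 + (-0.629)·0.595) = -0.0340/0.6257 = -0.0543.
Compose with the muon (u' = 0.628 in the pion frame): u_2 = (0.628 + (-0.054)) / (1 + 0.628·(-0.054)) = 0.5737/0.9659 = 0.5939.
Compose with the further object (u' = 0.924 in the muon frame): u_3 = (0.924 + 0.594) / (1 + 0.924·0.594) = 1.5179/1.5488 = 0.9801.

+0.980c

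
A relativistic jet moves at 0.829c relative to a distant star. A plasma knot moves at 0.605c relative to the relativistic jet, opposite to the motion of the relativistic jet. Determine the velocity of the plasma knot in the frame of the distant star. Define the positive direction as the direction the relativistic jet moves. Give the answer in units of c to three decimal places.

With v = 0.829 and u' = -0.605 (in units of c),
u = (u' + v)/(1 + u'v/c²):
u = (-0.605 + 0.829) / (1 + (-0.605)·0.829) = 0.2240/0.4985 = 0.4494

+0.449c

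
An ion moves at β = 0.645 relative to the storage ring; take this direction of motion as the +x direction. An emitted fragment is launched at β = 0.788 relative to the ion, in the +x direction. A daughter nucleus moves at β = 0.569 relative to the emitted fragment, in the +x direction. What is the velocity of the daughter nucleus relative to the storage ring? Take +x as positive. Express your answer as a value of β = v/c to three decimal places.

β = 0.986

Apply u = (u' + v)/(1 + u'v/c²) successively, working outward toward the storage ring.
Start: velocity of the ion relative to the storage ring = 0.6450c.
Compose with the emitted fragment (u' = 0.788 in the ion frame): u_1 = (0.788 + 0.645) / (1 + 0.788·0.645) = 1.4330/1.5083 = 0.9501.
Compose with the daughter nucleus (u' = 0.569 in the emitted fragment frame): u_2 = (0.569 + 0.950) / (1 + 0.569·0.950) = 1.5191/1.5406 = 0.9860.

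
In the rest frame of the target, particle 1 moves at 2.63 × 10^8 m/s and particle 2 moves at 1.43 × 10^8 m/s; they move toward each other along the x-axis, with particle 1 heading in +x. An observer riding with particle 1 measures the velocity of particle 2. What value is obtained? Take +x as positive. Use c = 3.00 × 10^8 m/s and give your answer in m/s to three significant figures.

β_A = 0.877, β_B = -0.477 (dividing each by c = 3.00 × 10^8 m/s).
Transform to A's frame with the inverse velocity-addition law: u' = (u − v)/(1 − uv/c²), taking u = β_B and v = β_A.
u' = (-0.477 − 0.877) / (1 − (0.877)(-0.477)) = -1.3533/1.4179 = -0.9545.
u' = -0.9545 × 3.00 × 10^8 m/s.

-2.86 × 10^8 m/s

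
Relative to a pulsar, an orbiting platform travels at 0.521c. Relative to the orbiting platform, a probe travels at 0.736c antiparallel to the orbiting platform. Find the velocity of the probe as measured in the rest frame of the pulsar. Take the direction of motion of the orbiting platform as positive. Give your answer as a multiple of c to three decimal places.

-0.349c

With v = 0.521 and u' = -0.736 (in units of c),
u = (u' + v)/(1 + u'v/c²):
u = (-0.736 + 0.521) / (1 + (-0.736)·0.521) = -0.2150/0.6165 = -0.3487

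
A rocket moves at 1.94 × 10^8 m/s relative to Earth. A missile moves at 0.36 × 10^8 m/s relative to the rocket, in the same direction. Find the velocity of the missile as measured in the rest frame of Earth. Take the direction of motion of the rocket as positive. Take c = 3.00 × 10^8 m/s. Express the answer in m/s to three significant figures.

In units of c (dividing by 3.00 × 10^8 m/s): v = 0.647, u' = 0.120.
u = (u' + v)/(1 + u'v/c²):
u = (0.120 + 0.647) / (1 + 0.120·0.647) = 0.7667/1.0776 = 0.7115
Converting back: u = 0.7115 × 3.00 × 10^8 m/s.

2.13 × 10^8 m/s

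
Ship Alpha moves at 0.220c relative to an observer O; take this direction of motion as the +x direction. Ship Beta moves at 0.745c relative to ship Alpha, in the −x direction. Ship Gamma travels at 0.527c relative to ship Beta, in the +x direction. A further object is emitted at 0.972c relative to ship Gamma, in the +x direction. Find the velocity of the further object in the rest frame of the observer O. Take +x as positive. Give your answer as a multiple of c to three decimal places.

Apply u = (u' + v)/(1 + u'v/c²) successively, working outward toward the observer O.
Start: velocity of ship Alpha relative to the observer O = 0.2200c.
Compose with ship Beta (u' = -0.745 in ship Alpha frame): u_1 = (-0.745 + 0.220) / (1 + (-0.745)·0.220) = -0.5250/0.8361 = -0.6279.
Compose with ship Gamma (u' = 0.527 in ship Beta frame): u_2 = (0.527 + (-0.628)) / (1 + 0.527·(-0.628)) = -0.1009/0.6691 = -0.1508.
Compose with the further object (u' = 0.972 in ship Gamma frame): u_3 = (0.972 + (-0.151)) / (1 + 0.972·(-0.151)) = 0.8212/0.8534 = 0.9622.

+0.962c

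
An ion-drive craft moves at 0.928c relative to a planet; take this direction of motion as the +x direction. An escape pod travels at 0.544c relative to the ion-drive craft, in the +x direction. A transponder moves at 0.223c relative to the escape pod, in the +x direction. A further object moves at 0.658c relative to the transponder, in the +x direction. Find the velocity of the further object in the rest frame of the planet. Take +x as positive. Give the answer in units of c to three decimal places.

0.997c

Apply u = (u' + v)/(1 + u'v/c²) successively, working outward toward the planet.
Start: velocity of the ion-drive craft relative to the planet = 0.9280c.
Compose with the escape pod (u' = 0.544 in the ion-drive craft frame): u_1 = (0.544 + 0.928) / (1 + 0.544·0.928) = 1.4720/1.5048 = 0.9782.
Compose with the transponder (u' = 0.223 in the escape pod frame): u_2 = (0.223 + 0.978) / (1 + 0.223·0.978) = 1.2012/1.2181 = 0.9861.
Compose with the further object (u' = 0.658 in the transponder frame): u_3 = (0.658 + 0.986) / (1 + 0.658·0.986) = 1.6441/1.6488 = 0.9971.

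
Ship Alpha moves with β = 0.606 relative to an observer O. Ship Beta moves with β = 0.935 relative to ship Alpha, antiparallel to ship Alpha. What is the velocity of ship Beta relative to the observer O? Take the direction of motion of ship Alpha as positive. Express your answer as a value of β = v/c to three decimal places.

With v = 0.606 and u' = -0.935 (in units of c),
u = (u' + v)/(1 + u'v/c²):
u = (-0.935 + 0.606) / (1 + (-0.935)·0.606) = -0.3290/0.4334 = -0.7591

β = -0.759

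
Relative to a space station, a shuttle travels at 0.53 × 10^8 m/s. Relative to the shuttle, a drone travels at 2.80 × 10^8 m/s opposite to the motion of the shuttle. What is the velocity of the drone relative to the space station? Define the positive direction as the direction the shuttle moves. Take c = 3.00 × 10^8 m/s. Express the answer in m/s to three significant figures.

-2.72 × 10^8 m/s

In units of c (dividing by 3.00 × 10^8 m/s): v = 0.177, u' = -0.933.
u = (u' + v)/(1 + u'v/c²):
u = (-0.933 + 0.177) / (1 + (-0.933)·0.177) = -0.7567/0.8351 = -0.9061
(Galilean addition would give -0.757c.)
Converting back: u = -0.9061 × 3.00 × 10^8 m/s.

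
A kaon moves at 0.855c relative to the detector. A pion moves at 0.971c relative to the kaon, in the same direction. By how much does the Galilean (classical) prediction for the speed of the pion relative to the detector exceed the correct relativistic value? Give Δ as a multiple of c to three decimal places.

Galilean: u_cl = 0.971 + 0.855 = 1.8260.
Relativistic: u_rel = (0.971 + 0.855) / (1 + 0.971·0.855) = 1.8260/1.8302 = 0.9977.
Δ = 1.8260 − 0.9977 = 0.8283.
(The classical prediction exceeds c; the relativistic result does not.)

Δ = 0.828c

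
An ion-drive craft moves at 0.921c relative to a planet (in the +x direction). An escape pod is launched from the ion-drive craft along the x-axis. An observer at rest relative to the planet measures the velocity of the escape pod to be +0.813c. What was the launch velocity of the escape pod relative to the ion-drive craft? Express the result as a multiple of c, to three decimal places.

Invert the composition law: u' = (u − v)/(1 − uv/c²).
u' = (0.813 − 0.921) / (1 − (0.813)(0.921)) = -0.1080/0.2512 = -0.4299.

-0.430c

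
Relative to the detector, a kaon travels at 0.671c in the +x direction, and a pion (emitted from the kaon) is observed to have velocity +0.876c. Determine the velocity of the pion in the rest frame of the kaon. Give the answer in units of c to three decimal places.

Invert the composition law: u' = (u − v)/(1 − uv/c²).
u' = (0.876 − 0.671) / (1 − (0.876)(0.671)) = 0.2050/0.4122 = 0.4973.

+0.497c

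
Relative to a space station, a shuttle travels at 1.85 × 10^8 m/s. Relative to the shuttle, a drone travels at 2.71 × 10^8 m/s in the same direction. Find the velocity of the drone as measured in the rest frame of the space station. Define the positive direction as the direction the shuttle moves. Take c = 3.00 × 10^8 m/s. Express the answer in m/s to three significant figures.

In units of c (dividing by 3.00 × 10^8 m/s): v = 0.617, u' = 0.903.
u = (u' + v)/(1 + u'v/c²):
u = (0.903 + 0.617) / (1 + 0.903·0.617) = 1.5200/1.5571 = 0.9762
Converting back: u = 0.9762 × 3.00 × 10^8 m/s.

2.93 × 10^8 m/s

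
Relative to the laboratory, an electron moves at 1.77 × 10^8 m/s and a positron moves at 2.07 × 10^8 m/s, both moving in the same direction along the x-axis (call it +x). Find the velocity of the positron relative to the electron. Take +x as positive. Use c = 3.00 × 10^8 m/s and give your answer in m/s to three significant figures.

+5.06 × 10^7 m/s

β_A = 0.590, β_B = 0.690 (dividing each by c = 3.00 × 10^8 m/s).
Transform to A's frame with the inverse velocity-addition law: u' = (u − v)/(1 − uv/c²), taking u = β_B and v = β_A.
u' = (0.690 − 0.590) / (1 − (0.590)(0.690)) = 0.1000/0.5929 = 0.1687.
u' = 0.1687 × 3.00 × 10^8 m/s.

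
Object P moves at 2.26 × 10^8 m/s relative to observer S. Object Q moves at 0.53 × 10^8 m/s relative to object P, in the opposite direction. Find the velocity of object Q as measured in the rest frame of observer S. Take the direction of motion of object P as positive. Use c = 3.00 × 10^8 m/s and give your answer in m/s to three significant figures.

+2.00 × 10^8 m/s

In units of c (dividing by 3.00 × 10^8 m/s): v = 0.753, u' = -0.177.
u = (u' + v)/(1 + u'v/c²):
u = (-0.177 + 0.753) / (1 + (-0.177)·0.753) = 0.5767/0.8669 = 0.6652
(Galilean addition would give +0.577c.)
Converting back: u = 0.6652 × 3.00 × 10^8 m/s.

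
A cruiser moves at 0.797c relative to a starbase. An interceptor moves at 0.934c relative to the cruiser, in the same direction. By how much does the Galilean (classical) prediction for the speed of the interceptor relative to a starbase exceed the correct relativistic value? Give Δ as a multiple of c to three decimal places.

Galilean: u_cl = 0.934 + 0.797 = 1.7310.
Relativistic: u_rel = (0.934 + 0.797) / (1 + 0.934·0.797) = 1.7310/1.7444 = 0.9923.
Δ = 1.7310 − 0.9923 = 0.7387.
(The classical prediction exceeds c; the relativistic result does not.)

Δ = 0.739c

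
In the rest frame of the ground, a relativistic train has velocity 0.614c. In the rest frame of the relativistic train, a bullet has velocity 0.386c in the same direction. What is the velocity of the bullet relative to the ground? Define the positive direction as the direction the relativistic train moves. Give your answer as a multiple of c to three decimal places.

0.808c

With v = 0.614 and u' = 0.386 (in units of c),
u = (u' + v)/(1 + u'v/c²):
u = (0.386 + 0.614) / (1 + 0.386·0.614) = 1.0000/1.2370 = 0.8084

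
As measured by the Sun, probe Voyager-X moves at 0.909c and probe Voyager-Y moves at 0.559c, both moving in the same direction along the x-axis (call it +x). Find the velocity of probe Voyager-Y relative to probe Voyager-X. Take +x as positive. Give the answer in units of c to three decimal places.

β_A = 0.909, β_B = 0.559.
Transform to A's frame with the inverse velocity-addition law: u' = (u − v)/(1 − uv/c²), taking u = β_B and v = β_A.
u' = (0.559 − 0.909) / (1 − (0.909)(0.559)) = -0.3500/0.4919 = -0.7116.

-0.712c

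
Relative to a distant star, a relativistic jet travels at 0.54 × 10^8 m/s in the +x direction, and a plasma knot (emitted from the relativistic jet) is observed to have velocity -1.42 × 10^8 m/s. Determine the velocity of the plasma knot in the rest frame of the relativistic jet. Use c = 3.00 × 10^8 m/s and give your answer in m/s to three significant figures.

v = 0.180c, u = -0.473c.
Invert the composition law: u' = (u − v)/(1 − uv/c²).
u' = (-0.473 − 0.180) / (1 − (-0.473)(0.180)) = -0.6533/1.0852 = -0.6020.
u' = -0.6020 × 3.00 × 10^8 m/s.

-1.81 × 10^8 m/s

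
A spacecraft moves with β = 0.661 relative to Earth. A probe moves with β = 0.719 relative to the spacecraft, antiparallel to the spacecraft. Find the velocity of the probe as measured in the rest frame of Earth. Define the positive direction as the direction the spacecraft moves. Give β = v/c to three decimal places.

β = -0.111

With v = 0.661 and u' = -0.719 (in units of c),
u = (u' + v)/(1 + u'v/c²):
u = (-0.719 + 0.661) / (1 + (-0.719)·0.661) = -0.0580/0.5247 = -0.1105
(Galilean addition would give -0.058c.)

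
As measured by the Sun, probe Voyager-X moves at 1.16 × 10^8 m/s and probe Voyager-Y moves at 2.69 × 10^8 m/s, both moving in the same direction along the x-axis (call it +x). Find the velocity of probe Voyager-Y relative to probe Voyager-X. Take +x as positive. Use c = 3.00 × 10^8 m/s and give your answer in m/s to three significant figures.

+2.34 × 10^8 m/s

β_A = 0.387, β_B = 0.897 (dividing each by c = 3.00 × 10^8 m/s).
Transform to A's frame with the inverse velocity-addition law: u' = (u − v)/(1 − uv/c²), taking u = β_B and v = β_A.
u' = (0.897 − 0.387) / (1 − (0.387)(0.897)) = 0.5100/0.6533 = 0.7807.
u' = 0.7807 × 3.00 × 10^8 m/s.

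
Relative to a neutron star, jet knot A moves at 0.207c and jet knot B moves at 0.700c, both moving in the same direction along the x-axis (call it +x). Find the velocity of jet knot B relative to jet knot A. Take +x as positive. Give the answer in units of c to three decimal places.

β_A = 0.207, β_B = 0.700.
Transform to A's frame with the inverse velocity-addition law: u' = (u − v)/(1 − uv/c²), taking u = β_B and v = β_A.
u' = (0.700 − 0.207) / (1 − (0.207)(0.700)) = 0.4930/0.8551 = 0.5765.

+0.577c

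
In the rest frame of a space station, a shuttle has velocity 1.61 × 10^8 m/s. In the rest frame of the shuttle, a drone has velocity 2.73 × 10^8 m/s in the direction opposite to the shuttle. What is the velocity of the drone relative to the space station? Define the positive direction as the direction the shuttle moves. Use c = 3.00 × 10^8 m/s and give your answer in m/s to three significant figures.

-2.19 × 10^8 m/s

In units of c (dividing by 3.00 × 10^8 m/s): v = 0.537, u' = -0.910.
u = (u' + v)/(1 + u'v/c²):
u = (-0.910 + 0.537) / (1 + (-0.910)·0.537) = -0.3733/0.5116 = -0.7297
Converting back: u = -0.7297 × 3.00 × 10^8 m/s.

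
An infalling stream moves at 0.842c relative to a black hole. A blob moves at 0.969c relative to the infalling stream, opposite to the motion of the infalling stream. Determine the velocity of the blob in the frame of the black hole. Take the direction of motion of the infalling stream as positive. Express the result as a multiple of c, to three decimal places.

-0.690c

With v = 0.842 and u' = -0.969 (in units of c),
u = (u' + v)/(1 + u'v/c²):
u = (-0.969 + 0.842) / (1 + (-0.969)·0.842) = -0.1270/0.1841 = -0.6898
(Galilean addition would give -0.127c.)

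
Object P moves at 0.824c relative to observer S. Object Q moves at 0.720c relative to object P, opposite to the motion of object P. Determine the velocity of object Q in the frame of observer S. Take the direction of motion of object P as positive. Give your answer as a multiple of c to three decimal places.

+0.256c

With v = 0.824 and u' = -0.720 (in units of c),
u = (u' + v)/(1 + u'v/c²):
u = (-0.720 + 0.824) / (1 + (-0.720)·0.824) = 0.1040/0.4067 = 0.2557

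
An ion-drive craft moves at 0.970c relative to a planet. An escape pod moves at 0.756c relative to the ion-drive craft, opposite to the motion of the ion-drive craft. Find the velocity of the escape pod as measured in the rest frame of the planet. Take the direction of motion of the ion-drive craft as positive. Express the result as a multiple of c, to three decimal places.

With v = 0.970 and u' = -0.756 (in units of c),
u = (u' + v)/(1 + u'v/c²):
u = (-0.756 + 0.970) / (1 + (-0.756)·0.970) = 0.2140/0.2667 = 0.8025
(Galilean addition would give +0.214c.)

+0.802c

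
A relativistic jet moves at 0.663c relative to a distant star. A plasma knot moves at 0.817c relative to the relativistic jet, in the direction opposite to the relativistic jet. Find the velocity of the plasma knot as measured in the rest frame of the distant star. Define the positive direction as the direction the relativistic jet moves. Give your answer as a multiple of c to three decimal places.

With v = 0.663 and u' = -0.817 (in units of c),
u = (u' + v)/(1 + u'v/c²):
u = (-0.817 + 0.663) / (1 + (-0.817)·0.663) = -0.1540/0.4583 = -0.3360
(Galilean addition would give -0.154c.)

-0.336c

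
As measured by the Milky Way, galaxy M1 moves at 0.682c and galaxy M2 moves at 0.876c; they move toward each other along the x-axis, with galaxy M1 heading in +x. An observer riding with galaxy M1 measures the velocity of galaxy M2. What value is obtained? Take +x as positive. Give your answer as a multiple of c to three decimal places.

-0.975c

β_A = 0.682, β_B = -0.876.
Transform to A's frame with the inverse velocity-addition law: u' = (u − v)/(1 − uv/c²), taking u = β_B and v = β_A.
u' = (-0.876 − 0.682) / (1 − (0.682)(-0.876)) = -1.5580/1.5974 = -0.9753.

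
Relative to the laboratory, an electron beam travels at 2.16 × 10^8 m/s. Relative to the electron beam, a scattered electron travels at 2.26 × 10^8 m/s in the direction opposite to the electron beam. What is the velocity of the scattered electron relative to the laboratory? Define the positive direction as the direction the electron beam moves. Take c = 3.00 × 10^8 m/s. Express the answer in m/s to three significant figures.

In units of c (dividing by 3.00 × 10^8 m/s): v = 0.720, u' = -0.753.
u = (u' + v)/(1 + u'v/c²):
u = (-0.753 + 0.720) / (1 + (-0.753)·0.720) = -0.0333/0.4576 = -0.0728
(Galilean addition would give -0.033c.)
Converting back: u = -0.0728 × 3.00 × 10^8 m/s.

-2.19 × 10^7 m/s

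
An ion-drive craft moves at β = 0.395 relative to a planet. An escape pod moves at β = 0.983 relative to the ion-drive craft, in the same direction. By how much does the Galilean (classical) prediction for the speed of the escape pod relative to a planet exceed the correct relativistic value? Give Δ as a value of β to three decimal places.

Galilean: u_cl = 0.983 + 0.395 = 1.3780.
Relativistic: u_rel = (0.983 + 0.395) / (1 + 0.983·0.395) = 1.3780/1.3883 = 0.9926.
Δ = 1.3780 − 0.9926 = 0.3854.
(The classical prediction exceeds c; the relativistic result does not.)

Δ = 0.385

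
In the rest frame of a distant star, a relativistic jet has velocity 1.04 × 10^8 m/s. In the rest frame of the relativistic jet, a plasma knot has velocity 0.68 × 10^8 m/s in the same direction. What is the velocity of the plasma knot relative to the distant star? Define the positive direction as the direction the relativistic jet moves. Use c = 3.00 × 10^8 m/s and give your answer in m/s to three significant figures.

1.59 × 10^8 m/s

In units of c (dividing by 3.00 × 10^8 m/s): v = 0.347, u' = 0.227.
u = (u' + v)/(1 + u'v/c²):
u = (0.227 + 0.347) / (1 + 0.227·0.347) = 0.5733/1.0786 = 0.5316
(Galilean addition would give +0.573c.)
Converting back: u = 0.5316 × 3.00 × 10^8 m/s.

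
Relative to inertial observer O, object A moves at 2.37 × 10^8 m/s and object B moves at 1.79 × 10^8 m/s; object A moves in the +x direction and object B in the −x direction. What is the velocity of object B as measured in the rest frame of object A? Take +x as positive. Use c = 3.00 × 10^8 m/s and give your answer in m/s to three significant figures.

β_A = 0.790, β_B = -0.597 (dividing each by c = 3.00 × 10^8 m/s).
Transform to A's frame with the inverse velocity-addition law: u' = (u − v)/(1 − uv/c²), taking u = β_B and v = β_A.
u' = (-0.597 − 0.790) / (1 − (0.790)(-0.597)) = -1.3867/1.4714 = -0.9424.
u' = -0.9424 × 3.00 × 10^8 m/s.

-2.83 × 10^8 m/s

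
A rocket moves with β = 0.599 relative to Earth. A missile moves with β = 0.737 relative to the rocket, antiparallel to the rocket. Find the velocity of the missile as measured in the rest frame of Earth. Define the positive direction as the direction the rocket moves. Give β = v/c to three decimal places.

β = -0.247

With v = 0.599 and u' = -0.737 (in units of c),
u = (u' + v)/(1 + u'v/c²):
u = (-0.737 + 0.599) / (1 + (-0.737)·0.599) = -0.1380/0.5585 = -0.2471
(Galilean addition would give -0.138c.)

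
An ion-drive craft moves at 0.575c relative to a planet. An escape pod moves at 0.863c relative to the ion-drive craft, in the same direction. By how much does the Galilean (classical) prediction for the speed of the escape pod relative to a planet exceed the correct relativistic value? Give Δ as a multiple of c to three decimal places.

Δ = 0.477c

Galilean: u_cl = 0.863 + 0.575 = 1.4380.
Relativistic: u_rel = (0.863 + 0.575) / (1 + 0.863·0.575) = 1.4380/1.4962 = 0.9611.
Δ = 1.4380 − 0.9611 = 0.4769.
(The classical prediction exceeds c; the relativistic result does not.)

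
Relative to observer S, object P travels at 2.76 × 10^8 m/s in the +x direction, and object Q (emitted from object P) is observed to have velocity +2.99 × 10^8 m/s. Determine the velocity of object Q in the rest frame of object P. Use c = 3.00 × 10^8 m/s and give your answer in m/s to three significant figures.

v = 0.920c, u = 0.997c.
Invert the composition law: u' = (u − v)/(1 − uv/c²).
u' = (0.997 − 0.920) / (1 − (0.997)(0.920)) = 0.0767/0.0831 = 0.9230.
u' = 0.9230 × 3.00 × 10^8 m/s.

+2.77 × 10^8 m/s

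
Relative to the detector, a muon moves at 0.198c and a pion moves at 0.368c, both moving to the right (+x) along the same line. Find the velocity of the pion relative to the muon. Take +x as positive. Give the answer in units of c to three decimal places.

+0.183c

β_A = 0.198, β_B = 0.368.
Transform to A's frame with the inverse velocity-addition law: u' = (u − v)/(1 − uv/c²), taking u = β_B and v = β_A.
u' = (0.368 − 0.198) / (1 − (0.198)(0.368)) = 0.1700/0.9271 = 0.1834.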